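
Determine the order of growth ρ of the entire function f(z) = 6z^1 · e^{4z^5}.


M(r) = max_{|z|=r} |6|·|z|^1·|e^{4z^5}| = 6·r^1 · e^{4r^5} (the factors attain their maxima compatibly on |z|=r). Then log M(r) = log 6 + 1·log r + 4r^5, dominated by the last term, so log log M(r) ~ 5·log r. The polynomial factor 6z^1 contributes only a log r term and does not affect the order. ρ = 5.
Therefore ρ = 5.

Order ρ = 5.


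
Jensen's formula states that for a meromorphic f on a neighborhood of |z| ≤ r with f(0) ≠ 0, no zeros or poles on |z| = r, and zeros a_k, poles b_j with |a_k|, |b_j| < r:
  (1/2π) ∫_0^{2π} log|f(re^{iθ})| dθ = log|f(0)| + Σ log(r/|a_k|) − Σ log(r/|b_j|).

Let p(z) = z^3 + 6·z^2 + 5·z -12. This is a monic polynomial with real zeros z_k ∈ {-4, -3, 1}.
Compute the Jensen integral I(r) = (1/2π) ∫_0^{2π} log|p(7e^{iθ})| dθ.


Zeros: -4, -3, 1; r = 7.
Inside |z| < r: -4, -3, 1. Outside (|z| ≥ r): ∅.
p(0) = -12, so log|p(0)| = log(12) = 2.4849.
Apply Jensen: I(r) = log|p(0)| + Σ_k log(r/|z_k|), summed over zeros inside |z| < r.
  log(r/|z_k|) for z_k = -4: log(7/4) = 0.5596
  log(r/|z_k|) for z_k = -3: log(7/3) = 0.8473
  log(r/|z_k|) for z_k = 1: log(7/1) = 1.9459
Sum over inside zeros: 3.3528.
I(r) = log|p(0)| + (inside sum) = 2.4849 + 3.3528 = 5.8377.
Closed form (all zeros inside, monic): I(r) = n·log(r) = 3·log(7) = 5.8377. ✓

I(r) ≈ 5.8377.


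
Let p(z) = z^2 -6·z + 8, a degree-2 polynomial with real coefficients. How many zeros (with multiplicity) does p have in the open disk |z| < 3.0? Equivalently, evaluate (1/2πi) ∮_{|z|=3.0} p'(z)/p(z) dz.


The zeros of p are: 4, 2.
Their magnitudes are: 4, 2.
Zeros with |z| < R = 3.0: 2.
Count = 1.
By the argument principle, (1/2πi) ∮_{|z|=R} p'(z)/p(z) dz equals exactly this count.

Number of zeros inside |z| < 3.0: 1.


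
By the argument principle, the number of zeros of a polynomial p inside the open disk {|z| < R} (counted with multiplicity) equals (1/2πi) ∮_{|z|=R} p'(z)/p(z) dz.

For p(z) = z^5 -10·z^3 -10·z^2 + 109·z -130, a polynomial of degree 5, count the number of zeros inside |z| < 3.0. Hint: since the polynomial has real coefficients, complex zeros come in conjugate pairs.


The zeros of p are: (-3 + 2i), (-3 - 2i), (2 + 1i), (2 - 1i), 2.
Their magnitudes are: 3.606, 3.606, 2.236, 2.236, 2.
Zeros with |z| < R = 3.0: (2 + 1i), (2 - 1i), 2.
Count = 3.
By the argument principle, (1/2πi) ∮_{|z|=R} p'(z)/p(z) dz equals exactly this count.

Number of zeros inside |z| < 3.0: 3.


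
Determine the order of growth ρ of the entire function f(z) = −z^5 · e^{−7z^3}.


M(r) = max_{|z|=r} |-1|·|z|^5·|e^{−7z^3}| = 1·r^5 · e^{7r^3} (the factors attain their maxima compatibly on |z|=r). Then log M(r) = log 1 + 5·log r + 7r^3, dominated by the last term, so log log M(r) ~ 3·log r. The polynomial factor -1z^5 contributes only a log r term and does not affect the order. ρ = 3.
Therefore ρ = 3.

Order ρ = 3.


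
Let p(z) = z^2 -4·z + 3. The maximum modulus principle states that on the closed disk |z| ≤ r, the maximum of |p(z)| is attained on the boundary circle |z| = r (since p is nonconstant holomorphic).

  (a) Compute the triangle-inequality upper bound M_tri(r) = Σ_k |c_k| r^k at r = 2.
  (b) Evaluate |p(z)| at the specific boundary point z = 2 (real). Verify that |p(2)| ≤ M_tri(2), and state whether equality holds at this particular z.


Coefficients: c_0 = 3, c_1 = -4, c_2 = 1. Radius r = 2.
Part (a). Triangle bound: M_tri(r) = Σ_k |c_k| r^k
  = |3|·2^0 + |-4|·2^1 + |1|·2^2
  = 3 + 8 + 4 = 15.
This bounds M(r) := max_{|z|=r} |p(z)| from above; equality holds iff all terms c_k z^k can be made to align in phase at a single z on |z|=r.
Part (b). At z = 2 (real, on the circle |z| = r):
  p(2) = (3)·2^0 + (-4)·2^1 + (1)·2^2 = -1.
  |p(2)| = 1.
Check: |p(2)| = 1 ≤ 15 = M_tri(2). ✓ Equality does not hold at z = 2 (the coefficients have mixed signs, so the terms do not all align in phase there).

M_tri(2) = 15; |p(2)| = 1; equality at z=2: no.


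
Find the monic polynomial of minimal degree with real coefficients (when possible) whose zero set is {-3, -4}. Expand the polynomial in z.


The polynomial is p(z) = ∏_{α ∈ S} (z − α), where S = {-3, -4}.
Expanding the product yields: p(z) = z^2 + 7·z + 12.
The resulting polynomial has degree 2 and real coefficients as required.

p(z) = z^2 + 7·z + 12.


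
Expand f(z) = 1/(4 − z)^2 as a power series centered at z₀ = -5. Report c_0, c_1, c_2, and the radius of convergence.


Let w = z − z₀, so z = z₀ + w.
Then 4 − z = 4 − (z₀ + w) = (4 − z₀) − w = 9 − w.
f(z) = 1/(9 − w)^2 = (1/(9)^2) · (1 − w/(9))^{−2}.
By the binomial series (1−u)^{−2} = Σ_{n≥0} C(n+1, 1) u^n for |u|<1, with u = w/(9):
  c_n = C(n+1, 1) / (9)^(n+2).
  c_0 = 1/(9)^2 = 1/81.
  c_1 = 2/(9)^3 = 2/729.
  c_2 = 3/(9)^4 = 1/2187.
The series is valid for |w/d| < 1, i.e. |z − z₀| < |d|.
Radius of convergence: R = |4 − z₀| = |9| = 9 (distance from z₀ to the singularity z = 4).

c_0 = 1/81, c_1 = 2/729, c_2 = 1/2187; R = 9.


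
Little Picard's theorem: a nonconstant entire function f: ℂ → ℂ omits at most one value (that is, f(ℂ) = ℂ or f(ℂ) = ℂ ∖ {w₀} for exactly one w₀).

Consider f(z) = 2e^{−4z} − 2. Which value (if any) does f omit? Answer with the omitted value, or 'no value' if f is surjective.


Little Picard bounds the complement of f(ℂ) to at most one point.
e^{−4z} is never zero on ℂ, so 2·e^{−4z} takes every value in ℂ ∖ {0}. Adding -2 shifts the range to ℂ ∖ {-2}. Thus f omits exactly the value -2.

Omitted value: -2.


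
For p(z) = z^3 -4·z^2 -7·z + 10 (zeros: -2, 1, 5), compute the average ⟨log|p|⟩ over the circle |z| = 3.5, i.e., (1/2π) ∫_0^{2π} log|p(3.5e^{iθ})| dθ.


Zeros: -2, 1, 5; r = 3.5.
Inside |z| < r: -2, 1. Outside (|z| ≥ r): 5.
p(0) = 10, so log|p(0)| = log(10) = 2.3026.
Apply Jensen: I(r) = log|p(0)| + Σ_k log(r/|z_k|), summed over zeros inside |z| < r.
  log(r/|z_k|) for z_k = -2: log(3.5/2) = 0.5596
  log(r/|z_k|) for z_k = 1: log(3.5/1) = 1.2528
  Outside zeros (5) contribute nothing to the Jensen sum.
Sum over inside zeros: 1.8124.
I(r) = log|p(0)| + (inside sum) = 2.3026 + 1.8124 = 4.1150.
Note: since some zeros are outside |z| ≤ r, the simplified n·log(r) form does NOT apply — only the inside zeros contribute.

I(r) ≈ 4.1150.


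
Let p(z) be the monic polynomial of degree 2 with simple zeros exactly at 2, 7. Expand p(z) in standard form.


The polynomial is p(z) = ∏_{α ∈ S} (z − α), where S = {2, 7}.
Expanding the product yields: p(z) = z^2 -9·z + 14.
The resulting polynomial has degree 2 and real coefficients as required.

p(z) = z^2 -9·z + 14.


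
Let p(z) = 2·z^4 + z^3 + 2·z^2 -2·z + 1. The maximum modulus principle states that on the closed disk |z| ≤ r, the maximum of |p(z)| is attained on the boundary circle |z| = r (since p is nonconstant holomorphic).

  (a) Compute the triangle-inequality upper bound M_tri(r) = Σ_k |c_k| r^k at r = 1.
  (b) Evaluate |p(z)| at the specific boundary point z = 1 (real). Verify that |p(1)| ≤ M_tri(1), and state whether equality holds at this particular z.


Coefficients: c_0 = 1, c_1 = -2, c_2 = 2, c_3 = 1, c_4 = 2. Radius r = 1.
Part (a). Triangle bound: M_tri(r) = Σ_k |c_k| r^k
  = |1|·1^0 + |-2|·1^1 + |2|·1^2 + |1|·1^3 + |2|·1^4
  = 1 + 2 + 2 + 1 + 2 = 8.
This bounds M(r) := max_{|z|=r} |p(z)| from above; equality holds iff all terms c_k z^k can be made to align in phase at a single z on |z|=r.
Part (b). At z = 1 (real, on the circle |z| = r):
  p(1) = (1)·1^0 + (-2)·1^1 + (2)·1^2 + (1)·1^3 + (2)·1^4 = 4.
  |p(1)| = 4.
Check: |p(1)| = 4 ≤ 8 = M_tri(1). ✓ Equality does not hold at z = 1 (the coefficients have mixed signs, so the terms do not all align in phase there).

M_tri(1) = 8; |p(1)| = 4; equality at z=1: no.


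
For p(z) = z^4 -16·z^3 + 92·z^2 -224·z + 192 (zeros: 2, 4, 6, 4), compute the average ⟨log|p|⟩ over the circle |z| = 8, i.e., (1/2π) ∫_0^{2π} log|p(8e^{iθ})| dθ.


Zeros: 2, 4, 4, 6; r = 8.
Inside |z| < r: 2, 4, 4, 6. Outside (|z| ≥ r): ∅.
p(0) = 192, so log|p(0)| = log(192) = 5.2575.
Apply Jensen: I(r) = log|p(0)| + Σ_k log(r/|z_k|), summed over zeros inside |z| < r.
  log(r/|z_k|) for z_k = 2: log(8/2) = 1.3863
  log(r/|z_k|) for z_k = 4: log(8/4) = 0.6931
  log(r/|z_k|) for z_k = 6: log(8/6) = 0.2877
  log(r/|z_k|) for z_k = 4: log(8/4) = 0.6931
Sum over inside zeros: 3.0603.
I(r) = log|p(0)| + (inside sum) = 5.2575 + 3.0603 = 8.3178.
Closed form (all zeros inside, monic): I(r) = n·log(r) = 4·log(8) = 8.3178. ✓

I(r) ≈ 8.3178.


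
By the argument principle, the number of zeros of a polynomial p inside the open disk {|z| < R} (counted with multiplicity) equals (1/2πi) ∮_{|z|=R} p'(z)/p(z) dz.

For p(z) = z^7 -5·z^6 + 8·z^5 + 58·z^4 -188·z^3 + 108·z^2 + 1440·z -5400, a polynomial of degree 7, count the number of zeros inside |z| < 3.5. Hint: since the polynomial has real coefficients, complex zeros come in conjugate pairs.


The zeros of p are: 3, (3 + 3i), (3 - 3i), (1 + 3i), (1 - 3i), (-3 + 1i), (-3 - 1i).
Their magnitudes are: 3, 4.243, 4.243, 3.162, 3.162, 3.162, 3.162.
Zeros with |z| < R = 3.5: 3, (1 + 3i), (1 - 3i), (-3 + 1i), (-3 - 1i).
Count = 5.
By the argument principle, (1/2πi) ∮_{|z|=R} p'(z)/p(z) dz equals exactly this count.

Number of zeros inside |z| < 3.5: 5.


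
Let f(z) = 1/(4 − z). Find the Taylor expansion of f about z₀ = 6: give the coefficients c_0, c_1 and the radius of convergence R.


Let w = z − z₀, so z = z₀ + w.
Then 4 − z = 4 − (z₀ + w) = (4 − z₀) − w = -2 − w.
f(z) = 1/(-2 − w) = (1/(-2)) · 1/(1 − w/(-2)) = Σ_{n≥0} w^n / (-2)^(n+1).
So c_n = 1/(-2)^(n+1):
  c_0 = 1/(-2)^1 = -1/2.
  c_1 = 1/(-2)^2 = 1/4.
The series is valid for |w/d| < 1, i.e. |z − z₀| < |d|.
Radius of convergence: R = |4 − z₀| = |-2| = 2 (distance from z₀ to the singularity z = 4).

c_0 = -1/2, c_1 = 1/4; R = 2.


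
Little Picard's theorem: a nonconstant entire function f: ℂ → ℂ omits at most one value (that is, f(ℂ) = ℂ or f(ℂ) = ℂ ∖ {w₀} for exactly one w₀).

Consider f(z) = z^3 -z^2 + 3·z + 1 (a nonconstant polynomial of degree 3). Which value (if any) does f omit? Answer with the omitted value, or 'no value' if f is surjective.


Little Picard bounds the complement of f(ℂ) to at most one point.
For every w ∈ ℂ, the equation p(z) − w = 0 is a nonconstant polynomial in z and hence has at least one root by the fundamental theorem of algebra. So p is surjective onto ℂ, omitting no value.

Omitted value: no value.


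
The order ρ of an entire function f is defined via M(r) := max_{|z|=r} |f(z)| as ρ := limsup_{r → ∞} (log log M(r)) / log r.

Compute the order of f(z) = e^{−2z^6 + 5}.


|e^{−2z^6 + 5}| = e^{Re(-2·z^6) + 5} ≤ e^{2|z|^6 + 5} = e^{2r^6 + 5} on |z| = r, so ρ ≤ 6. Choosing z on |z|=r so that -2·z^6 is real positive (always possible by picking arg z appropriately) gives |f(z)| = e^{2r^6 + 5}, matching the bound. The additive constant 5 does not affect log log M(r) ~ 6·log r. Hence ρ = 6.
Therefore ρ = 6.

Order ρ = 6.


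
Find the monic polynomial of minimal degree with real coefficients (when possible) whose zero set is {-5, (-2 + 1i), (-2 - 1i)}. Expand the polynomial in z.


The polynomial is p(z) = ∏_{α ∈ S} (z − α), where S = {-5, (-2 + 1i), (-2 - 1i)}.
Expanding the product yields: p(z) = z^3 + 9·z^2 + 25·z + 25.
Note conjugate pairs combine to real quadratics: (z − (-2+1i))(z − (-2−1i)) = z² + 4z + 5.
The resulting polynomial has degree 3 and real coefficients as required.

p(z) = z^3 + 9·z^2 + 25·z + 25.


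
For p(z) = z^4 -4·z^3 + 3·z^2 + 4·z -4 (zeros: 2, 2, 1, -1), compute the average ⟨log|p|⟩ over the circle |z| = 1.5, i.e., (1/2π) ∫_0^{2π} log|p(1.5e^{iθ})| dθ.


Zeros: -1, 1, 2, 2; r = 1.5.
Inside |z| < r: -1, 1. Outside (|z| ≥ r): 2, 2.
p(0) = -4, so log|p(0)| = log(4) = 1.3863.
Apply Jensen: I(r) = log|p(0)| + Σ_k log(r/|z_k|), summed over zeros inside |z| < r.
  log(r/|z_k|) for z_k = 1: log(1.5/1) = 0.4055
  log(r/|z_k|) for z_k = -1: log(1.5/1) = 0.4055
  Outside zeros (2, 2) contribute nothing to the Jensen sum.
Sum over inside zeros: 0.8109.
I(r) = log|p(0)| + (inside sum) = 1.3863 + 0.8109 = 2.1972.
Note: since some zeros are outside |z| ≤ r, the simplified n·log(r) form does NOT apply — only the inside zeros contribute.

I(r) ≈ 2.1972.


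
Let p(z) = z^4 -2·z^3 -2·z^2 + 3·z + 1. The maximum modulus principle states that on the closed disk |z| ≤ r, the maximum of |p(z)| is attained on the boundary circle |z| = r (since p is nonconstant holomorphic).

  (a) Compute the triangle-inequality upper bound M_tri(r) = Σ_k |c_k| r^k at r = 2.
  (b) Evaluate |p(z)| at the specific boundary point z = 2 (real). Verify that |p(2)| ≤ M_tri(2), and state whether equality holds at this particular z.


Coefficients: c_0 = 1, c_1 = 3, c_2 = -2, c_3 = -2, c_4 = 1. Radius r = 2.
Part (a). Triangle bound: M_tri(r) = Σ_k |c_k| r^k
  = |1|·2^0 + |3|·2^1 + |-2|·2^2 + |-2|·2^3 + |1|·2^4
  = 1 + 6 + 8 + 16 + 16 = 47.
This bounds M(r) := max_{|z|=r} |p(z)| from above; equality holds iff all terms c_k z^k can be made to align in phase at a single z on |z|=r.
Part (b). At z = 2 (real, on the circle |z| = r):
  p(2) = (1)·2^0 + (3)·2^1 + (-2)·2^2 + (-2)·2^3 + (1)·2^4 = -1.
  |p(2)| = 1.
Check: |p(2)| = 1 ≤ 47 = M_tri(2). ✓ Equality does not hold at z = 2 (the coefficients have mixed signs, so the terms do not all align in phase there).

M_tri(2) = 47; |p(2)| = 1; equality at z=2: no.


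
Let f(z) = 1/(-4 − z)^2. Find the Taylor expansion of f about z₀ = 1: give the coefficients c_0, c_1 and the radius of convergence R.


Let w = z − z₀, so z = z₀ + w.
Then -4 − z = -4 − (z₀ + w) = (-4 − z₀) − w = -5 − w.
f(z) = 1/(-5 − w)^2 = (1/(-5)^2) · (1 − w/(-5))^{−2}.
By the binomial series (1−u)^{−2} = Σ_{n≥0} C(n+1, 1) u^n for |u|<1, with u = w/(-5):
  c_n = C(n+1, 1) / (-5)^(n+2).
  c_0 = 1/(-5)^2 = 1/25.
  c_1 = 2/(-5)^3 = -2/125.
The series is valid for |w/d| < 1, i.e. |z − z₀| < |d|.
Radius of convergence: R = |-4 − z₀| = |-5| = 5 (distance from z₀ to the singularity z = -4).

c_0 = 1/25, c_1 = -2/125; R = 5.


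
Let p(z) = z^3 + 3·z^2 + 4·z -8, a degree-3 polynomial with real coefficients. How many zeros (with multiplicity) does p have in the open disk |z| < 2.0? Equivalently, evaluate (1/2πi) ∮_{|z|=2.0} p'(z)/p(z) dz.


The zeros of p are: 1, (-2 + 2i), (-2 - 2i).
Their magnitudes are: 1, 2.828, 2.828.
Zeros with |z| < R = 2.0: 1.
Count = 1.
By the argument principle, (1/2πi) ∮_{|z|=R} p'(z)/p(z) dz equals exactly this count.

Number of zeros inside |z| < 2.0: 1.


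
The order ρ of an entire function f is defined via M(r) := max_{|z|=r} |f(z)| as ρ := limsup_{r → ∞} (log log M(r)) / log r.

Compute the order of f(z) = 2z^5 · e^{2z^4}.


M(r) = max_{|z|=r} |2|·|z|^5·|e^{2z^4}| = 2·r^5 · e^{2r^4} (the factors attain their maxima compatibly on |z|=r). Then log M(r) = log 2 + 5·log r + 2r^4, dominated by the last term, so log log M(r) ~ 4·log r. The polynomial factor 2z^5 contributes only a log r term and does not affect the order. ρ = 4.
Therefore ρ = 4.

Order ρ = 4.


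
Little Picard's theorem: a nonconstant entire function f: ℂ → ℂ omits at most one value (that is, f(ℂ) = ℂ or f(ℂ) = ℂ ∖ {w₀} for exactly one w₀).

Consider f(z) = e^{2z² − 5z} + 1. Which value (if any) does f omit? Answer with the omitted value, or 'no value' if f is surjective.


Little Picard bounds the complement of f(ℂ) to at most one point.
The exponent g(z) = 2z² − 5z is a nonconstant polynomial, hence surjective onto ℂ. So e^{g(z)} takes every value in {e^w : w ∈ ℂ} = ℂ ∖ {0}. Adding 1 shifts the range to ℂ ∖ {1}. f omits exactly 1.

Omitted value: 1.


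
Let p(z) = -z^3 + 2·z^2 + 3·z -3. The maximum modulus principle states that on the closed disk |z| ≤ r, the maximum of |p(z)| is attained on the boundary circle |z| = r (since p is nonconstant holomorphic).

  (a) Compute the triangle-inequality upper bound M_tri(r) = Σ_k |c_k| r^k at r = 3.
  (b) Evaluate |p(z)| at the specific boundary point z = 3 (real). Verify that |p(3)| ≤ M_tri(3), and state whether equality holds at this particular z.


Coefficients: c_0 = -3, c_1 = 3, c_2 = 2, c_3 = -1. Radius r = 3.
Part (a). Triangle bound: M_tri(r) = Σ_k |c_k| r^k
  = |-3|·3^0 + |3|·3^1 + |2|·3^2 + |-1|·3^3
  = 3 + 9 + 18 + 27 = 57.
This bounds M(r) := max_{|z|=r} |p(z)| from above; equality holds iff all terms c_k z^k can be made to align in phase at a single z on |z|=r.
Part (b). At z = 3 (real, on the circle |z| = r):
  p(3) = (-3)·3^0 + (3)·3^1 + (2)·3^2 + (-1)·3^3 = -3.
  |p(3)| = 3.
Check: |p(3)| = 3 ≤ 57 = M_tri(3). ✓ Equality does not hold at z = 3 (the coefficients have mixed signs, so the terms do not all align in phase there).

M_tri(3) = 57; |p(3)| = 3; equality at z=3: no.


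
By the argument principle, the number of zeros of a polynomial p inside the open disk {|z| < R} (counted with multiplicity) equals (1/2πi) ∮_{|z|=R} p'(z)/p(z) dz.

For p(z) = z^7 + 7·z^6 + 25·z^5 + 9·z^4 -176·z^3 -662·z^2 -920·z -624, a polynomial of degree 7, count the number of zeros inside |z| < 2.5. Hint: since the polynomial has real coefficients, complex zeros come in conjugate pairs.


The zeros of p are: (-2 + 3i), (-2 - 3i), 3, (-2 + 2i), (-2 - 2i), (-1 + 1i), (-1 - 1i).
Their magnitudes are: 3.606, 3.606, 3, 2.828, 2.828, 1.414, 1.414.
Zeros with |z| < R = 2.5: (-1 + 1i), (-1 - 1i).
Count = 2.
By the argument principle, (1/2πi) ∮_{|z|=R} p'(z)/p(z) dz equals exactly this count.

Number of zeros inside |z| < 2.5: 2.


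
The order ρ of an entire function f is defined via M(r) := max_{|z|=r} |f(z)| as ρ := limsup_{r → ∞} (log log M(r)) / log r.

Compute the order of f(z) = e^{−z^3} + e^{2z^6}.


Each summand is entire of order 3 and 6 respectively (as in the single-exponential case). The order of a sum is at most the max of the orders, so ρ ≤ 6. For the lower bound: on |z|=r choose arg z so that 2z^6 is real positive; then |e^{2z^6}| = e^{2r^6} while |e^{-1z^3}| ≤ e^{1r^3} = o(e^{2r^6}). So |f| ≥ e^{2r^6}(1 − o(1)) and ρ ≥ 6. Hence ρ = max(3, 6) = 6.
Therefore ρ = 6.

Order ρ = 6.


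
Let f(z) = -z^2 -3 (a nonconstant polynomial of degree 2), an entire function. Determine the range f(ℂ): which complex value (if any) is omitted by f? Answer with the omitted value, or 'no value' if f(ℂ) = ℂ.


Little Picard bounds the complement of f(ℂ) to at most one point.
For every w ∈ ℂ, the equation p(z) − w = 0 is a nonconstant polynomial in z and hence has at least one root by the fundamental theorem of algebra. So p is surjective onto ℂ, omitting no value.

Omitted value: no value.


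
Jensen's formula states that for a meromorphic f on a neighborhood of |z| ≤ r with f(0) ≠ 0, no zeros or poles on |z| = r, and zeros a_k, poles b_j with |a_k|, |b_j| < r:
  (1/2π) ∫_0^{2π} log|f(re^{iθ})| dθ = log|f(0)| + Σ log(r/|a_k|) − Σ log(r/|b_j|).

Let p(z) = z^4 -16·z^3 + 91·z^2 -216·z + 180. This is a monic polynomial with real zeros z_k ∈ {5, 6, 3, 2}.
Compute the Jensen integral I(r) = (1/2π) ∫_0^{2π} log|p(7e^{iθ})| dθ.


Zeros: 2, 3, 5, 6; r = 7.
Inside |z| < r: 2, 3, 5, 6. Outside (|z| ≥ r): ∅.
p(0) = 180, so log|p(0)| = log(180) = 5.1930.
Apply Jensen: I(r) = log|p(0)| + Σ_k log(r/|z_k|), summed over zeros inside |z| < r.
  log(r/|z_k|) for z_k = 5: log(7/5) = 0.3365
  log(r/|z_k|) for z_k = 6: log(7/6) = 0.1542
  log(r/|z_k|) for z_k = 3: log(7/3) = 0.8473
  log(r/|z_k|) for z_k = 2: log(7/2) = 1.2528
Sum over inside zeros: 2.5907.
I(r) = log|p(0)| + (inside sum) = 5.1930 + 2.5907 = 7.7836.
Closed form (all zeros inside, monic): I(r) = n·log(r) = 4·log(7) = 7.7836. ✓

I(r) ≈ 7.7836.


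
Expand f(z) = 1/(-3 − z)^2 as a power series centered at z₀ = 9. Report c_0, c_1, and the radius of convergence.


Let w = z − z₀, so z = z₀ + w.
Then -3 − z = -3 − (z₀ + w) = (-3 − z₀) − w = -12 − w.
f(z) = 1/(-12 − w)^2 = (1/(-12)^2) · (1 − w/(-12))^{−2}.
By the binomial series (1−u)^{−2} = Σ_{n≥0} C(n+1, 1) u^n for |u|<1, with u = w/(-12):
  c_n = C(n+1, 1) / (-12)^(n+2).
  c_0 = 1/(-12)^2 = 1/144.
  c_1 = 2/(-12)^3 = -1/864.
The series is valid for |w/d| < 1, i.e. |z − z₀| < |d|.
Radius of convergence: R = |-3 − z₀| = |-12| = 12 (distance from z₀ to the singularity z = -3).

c_0 = 1/144, c_1 = -1/864; R = 12.


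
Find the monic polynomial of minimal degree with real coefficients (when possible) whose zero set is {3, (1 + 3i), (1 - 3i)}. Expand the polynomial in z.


The polynomial is p(z) = ∏_{α ∈ S} (z − α), where S = {3, (1 + 3i), (1 - 3i)}.
Expanding the product yields: p(z) = z^3 -5·z^2 + 16·z -30.
Note conjugate pairs combine to real quadratics: (z − (1+3i))(z − (1−3i)) = z² − 2z + 10.
The resulting polynomial has degree 3 and real coefficients as required.

p(z) = z^3 -5·z^2 + 16·z -30.


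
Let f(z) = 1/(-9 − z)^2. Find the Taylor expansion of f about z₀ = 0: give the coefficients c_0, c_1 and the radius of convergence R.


Let w = z − z₀, so z = z₀ + w.
Then -9 − z = -9 − (z₀ + w) = (-9 − z₀) − w = -9 − w.
f(z) = 1/(-9 − w)^2 = (1/(-9)^2) · (1 − w/(-9))^{−2}.
By the binomial series (1−u)^{−2} = Σ_{n≥0} C(n+1, 1) u^n for |u|<1, with u = w/(-9):
  c_n = C(n+1, 1) / (-9)^(n+2).
  c_0 = 1/(-9)^2 = 1/81.
  c_1 = 2/(-9)^3 = -2/729.
The series is valid for |w/d| < 1, i.e. |z − z₀| < |d|.
Radius of convergence: R = |-9 − z₀| = |-9| = 9 (distance from z₀ to the singularity z = -9).

c_0 = 1/81, c_1 = -2/729; R = 9.


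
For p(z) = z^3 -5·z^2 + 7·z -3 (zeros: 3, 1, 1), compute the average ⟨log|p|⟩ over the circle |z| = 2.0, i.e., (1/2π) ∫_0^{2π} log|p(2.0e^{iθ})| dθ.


Zeros: 1, 1, 3; r = 2.0.
Inside |z| < r: 1, 1. Outside (|z| ≥ r): 3.
p(0) = -3, so log|p(0)| = log(3) = 1.0986.
Apply Jensen: I(r) = log|p(0)| + Σ_k log(r/|z_k|), summed over zeros inside |z| < r.
  log(r/|z_k|) for z_k = 1: log(2.0/1) = 0.6931
  log(r/|z_k|) for z_k = 1: log(2.0/1) = 0.6931
  Outside zeros (3) contribute nothing to the Jensen sum.
Sum over inside zeros: 1.3863.
I(r) = log|p(0)| + (inside sum) = 1.0986 + 1.3863 = 2.4849.
Note: since some zeros are outside |z| ≤ r, the simplified n·log(r) form does NOT apply — only the inside zeros contribute.

I(r) ≈ 2.4849.


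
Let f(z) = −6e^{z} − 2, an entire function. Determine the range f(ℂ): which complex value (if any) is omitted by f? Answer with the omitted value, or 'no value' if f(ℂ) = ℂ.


Little Picard bounds the complement of f(ℂ) to at most one point.
e^{z} is never zero on ℂ, so -6·e^{z} takes every value in ℂ ∖ {0}. Adding -2 shifts the range to ℂ ∖ {-2}. Thus f omits exactly the value -2.

Omitted value: -2.


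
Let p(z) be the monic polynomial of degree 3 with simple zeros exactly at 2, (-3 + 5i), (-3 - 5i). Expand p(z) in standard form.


The polynomial is p(z) = ∏_{α ∈ S} (z − α), where S = {2, (-3 + 5i), (-3 - 5i)}.
Expanding the product yields: p(z) = z^3 + 4·z^2 + 22·z -68.
Note conjugate pairs combine to real quadratics: (z − (-3+5i))(z − (-3−5i)) = z² + 6z + 34.
The resulting polynomial has degree 3 and real coefficients as required.

p(z) = z^3 + 4·z^2 + 22·z -68.


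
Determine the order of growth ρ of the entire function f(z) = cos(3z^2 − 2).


Write cos(w) = (e^{iw} ± e^{−iw})/(2 or 2i), so |cos(w)| ≤ e^{|w|}. With w = 3z^2 − 2, |w| ≤ 3r^2 + 2 on |z|=r, giving M(r) ≤ e^{3r^2 + 2} and ρ ≤ 2. For the lower bound, choose z on |z|=r with 3z^2 purely imaginary of modulus 3r^2; then |cos(3z^2 − 2)| grows like e^{3r^2}/2, so ρ ≥ 2. Hence ρ = 2.
Therefore ρ = 2.

Order ρ = 2.


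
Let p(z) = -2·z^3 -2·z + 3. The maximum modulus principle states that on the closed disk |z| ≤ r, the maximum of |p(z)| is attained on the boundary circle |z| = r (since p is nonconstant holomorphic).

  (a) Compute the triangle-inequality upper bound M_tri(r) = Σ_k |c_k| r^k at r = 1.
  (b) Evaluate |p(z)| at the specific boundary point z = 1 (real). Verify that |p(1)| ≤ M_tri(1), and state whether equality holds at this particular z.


Coefficients: c_0 = 3, c_1 = -2, c_2 = 0, c_3 = -2. Radius r = 1.
Part (a). Triangle bound: M_tri(r) = Σ_k |c_k| r^k
  = |3|·1^0 + |-2|·1^1 + |0|·1^2 + |-2|·1^3
  = 3 + 2 + 0 + 2 = 7.
This bounds M(r) := max_{|z|=r} |p(z)| from above; equality holds iff all terms c_k z^k can be made to align in phase at a single z on |z|=r.
Part (b). At z = 1 (real, on the circle |z| = r):
  p(1) = (3)·1^0 + (-2)·1^1 + (0)·1^2 + (-2)·1^3 = -1.
  |p(1)| = 1.
Check: |p(1)| = 1 ≤ 7 = M_tri(1). ✓ Equality does not hold at z = 1 (the coefficients have mixed signs, so the terms do not all align in phase there).

M_tri(1) = 7; |p(1)| = 1; equality at z=1: no.


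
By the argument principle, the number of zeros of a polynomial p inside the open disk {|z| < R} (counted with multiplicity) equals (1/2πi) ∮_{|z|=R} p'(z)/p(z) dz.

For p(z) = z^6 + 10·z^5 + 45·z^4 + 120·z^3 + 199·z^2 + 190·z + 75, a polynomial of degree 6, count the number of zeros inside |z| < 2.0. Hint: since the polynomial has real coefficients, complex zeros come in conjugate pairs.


The zeros of p are: (-2 + 1i), (-2 - 1i), (-1 + 2i), (-1 - 2i), -3, -1.
Their magnitudes are: 2.236, 2.236, 2.236, 2.236, 3, 1.
Zeros with |z| < R = 2.0: -1.
Count = 1.
By the argument principle, (1/2πi) ∮_{|z|=R} p'(z)/p(z) dz equals exactly this count.

Number of zeros inside |z| < 2.0: 1.


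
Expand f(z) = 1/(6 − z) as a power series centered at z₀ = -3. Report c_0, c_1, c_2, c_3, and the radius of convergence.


Let w = z − z₀, so z = z₀ + w.
Then 6 − z = 6 − (z₀ + w) = (6 − z₀) − w = 9 − w.
f(z) = 1/(9 − w) = (1/(9)) · 1/(1 − w/(9)) = Σ_{n≥0} w^n / (9)^(n+1).
So c_n = 1/(9)^(n+1):
  c_0 = 1/(9)^1 = 1/9.
  c_1 = 1/(9)^2 = 1/81.
  c_2 = 1/(9)^3 = 1/729.
  c_3 = 1/(9)^4 = 1/6561.
The series is valid for |w/d| < 1, i.e. |z − z₀| < |d|.
Radius of convergence: R = |6 − z₀| = |9| = 9 (distance from z₀ to the singularity z = 6).

c_0 = 1/9, c_1 = 1/81, c_2 = 1/729, c_3 = 1/6561; R = 9.


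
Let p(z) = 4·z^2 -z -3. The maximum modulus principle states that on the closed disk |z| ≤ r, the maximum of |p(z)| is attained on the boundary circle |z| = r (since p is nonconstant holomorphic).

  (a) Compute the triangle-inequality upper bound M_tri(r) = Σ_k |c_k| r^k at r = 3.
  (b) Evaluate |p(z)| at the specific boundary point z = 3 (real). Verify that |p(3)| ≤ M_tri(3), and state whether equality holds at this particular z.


Coefficients: c_0 = -3, c_1 = -1, c_2 = 4. Radius r = 3.
Part (a). Triangle bound: M_tri(r) = Σ_k |c_k| r^k
  = |-3|·3^0 + |-1|·3^1 + |4|·3^2
  = 3 + 3 + 36 = 42.
This bounds M(r) := max_{|z|=r} |p(z)| from above; equality holds iff all terms c_k z^k can be made to align in phase at a single z on |z|=r.
Part (b). At z = 3 (real, on the circle |z| = r):
  p(3) = (-3)·3^0 + (-1)·3^1 + (4)·3^2 = 30.
  |p(3)| = 30.
Check: |p(3)| = 30 ≤ 42 = M_tri(3). ✓ Equality does not hold at z = 3 (the coefficients have mixed signs, so the terms do not all align in phase there).

M_tri(3) = 42; |p(3)| = 30; equality at z=3: no.


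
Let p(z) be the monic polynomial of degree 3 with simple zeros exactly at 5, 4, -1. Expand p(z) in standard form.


The polynomial is p(z) = ∏_{α ∈ S} (z − α), where S = {5, 4, -1}.
Expanding the product yields: p(z) = z^3 -8·z^2 + 11·z + 20.
The resulting polynomial has degree 3 and real coefficients as required.

p(z) = z^3 -8·z^2 + 11·z + 20.


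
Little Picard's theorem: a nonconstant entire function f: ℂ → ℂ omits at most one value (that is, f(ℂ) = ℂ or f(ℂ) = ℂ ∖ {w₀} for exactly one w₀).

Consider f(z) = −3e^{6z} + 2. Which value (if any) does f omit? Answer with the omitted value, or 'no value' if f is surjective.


Little Picard bounds the complement of f(ℂ) to at most one point.
e^{6z} is never zero on ℂ, so -3·e^{6z} takes every value in ℂ ∖ {0}. Adding 2 shifts the range to ℂ ∖ {2}. Thus f omits exactly the value 2.

Omitted value: 2.


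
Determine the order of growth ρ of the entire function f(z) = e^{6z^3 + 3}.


|e^{6z^3 + 3}| = e^{Re(6·z^3) + 3} ≤ e^{6|z|^3 + 3} = e^{6r^3 + 3} on |z| = r, so ρ ≤ 3. Choosing z on |z|=r so that 6·z^3 is real positive (always possible by picking arg z appropriately) gives |f(z)| = e^{6r^3 + 3}, matching the bound. The additive constant 3 does not affect log log M(r) ~ 3·log r. Hence ρ = 3.
Therefore ρ = 3.

Order ρ = 3.


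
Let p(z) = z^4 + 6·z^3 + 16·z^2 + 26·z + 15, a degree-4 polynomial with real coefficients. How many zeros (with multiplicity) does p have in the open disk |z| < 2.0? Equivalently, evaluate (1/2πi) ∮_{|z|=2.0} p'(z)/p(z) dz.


The zeros of p are: -1, -3, (-1 + 2i), (-1 - 2i).
Their magnitudes are: 1, 3, 2.236, 2.236.
Zeros with |z| < R = 2.0: -1.
Count = 1.
By the argument principle, (1/2πi) ∮_{|z|=R} p'(z)/p(z) dz equals exactly this count.

Number of zeros inside |z| < 2.0: 1.


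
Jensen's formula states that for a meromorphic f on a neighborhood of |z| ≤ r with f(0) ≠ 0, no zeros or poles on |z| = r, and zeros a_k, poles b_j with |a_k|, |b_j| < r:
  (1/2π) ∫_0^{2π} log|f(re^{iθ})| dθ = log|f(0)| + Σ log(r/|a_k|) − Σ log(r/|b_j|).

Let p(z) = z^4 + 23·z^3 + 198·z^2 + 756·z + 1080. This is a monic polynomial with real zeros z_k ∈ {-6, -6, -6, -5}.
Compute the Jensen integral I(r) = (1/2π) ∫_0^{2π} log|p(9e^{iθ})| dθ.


Zeros: -6, -6, -6, -5; r = 9.
Inside |z| < r: -6, -6, -6, -5. Outside (|z| ≥ r): ∅.
p(0) = 1080, so log|p(0)| = log(1080) = 6.9847.
Apply Jensen: I(r) = log|p(0)| + Σ_k log(r/|z_k|), summed over zeros inside |z| < r.
  log(r/|z_k|) for z_k = -6: log(9/6) = 0.4055
  log(r/|z_k|) for z_k = -6: log(9/6) = 0.4055
  log(r/|z_k|) for z_k = -6: log(9/6) = 0.4055
  log(r/|z_k|) for z_k = -5: log(9/5) = 0.5878
Sum over inside zeros: 1.8042.
I(r) = log|p(0)| + (inside sum) = 6.9847 + 1.8042 = 8.7889.
Closed form (all zeros inside, monic): I(r) = n·log(r) = 4·log(9) = 8.7889. ✓

I(r) ≈ 8.7889.


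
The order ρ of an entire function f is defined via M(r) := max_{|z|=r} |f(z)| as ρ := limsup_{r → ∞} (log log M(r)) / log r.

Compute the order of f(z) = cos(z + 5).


cos(w) is a linear combination of e^{iw} and e^{−iw} (or e^w, e^{−w} in the hyperbolic case), so |cos(w)| ≤ e^{|w|}. With w = z + 5, |w| ≤ 1|z| + 5 = 1r + 5 on |z| = r, giving M(r) ≤ e^{1r + 5}, so ρ ≤ 1. On a suitable ray (z = it for sin/cos; z = t for sinh/cosh, t real → ∞), |cos(z + 5)| grows like e^{1|t|}/2, so ρ ≥ 1. Hence ρ = 1.
Therefore ρ = 1.

Order ρ = 1.


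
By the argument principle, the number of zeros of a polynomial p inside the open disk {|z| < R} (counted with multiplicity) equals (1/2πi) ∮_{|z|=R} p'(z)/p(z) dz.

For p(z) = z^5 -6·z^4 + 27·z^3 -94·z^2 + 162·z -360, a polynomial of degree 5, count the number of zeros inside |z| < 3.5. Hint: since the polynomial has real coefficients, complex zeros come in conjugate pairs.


The zeros of p are: (1 + 3i), (1 - 3i), (0 + 3i), (0 - 3i), 4.
Their magnitudes are: 3.162, 3.162, 3, 3, 4.
Zeros with |z| < R = 3.5: (1 + 3i), (1 - 3i), (0 + 3i), (0 - 3i).
Count = 4.
By the argument principle, (1/2πi) ∮_{|z|=R} p'(z)/p(z) dz equals exactly this count.

Number of zeros inside |z| < 3.5: 4.


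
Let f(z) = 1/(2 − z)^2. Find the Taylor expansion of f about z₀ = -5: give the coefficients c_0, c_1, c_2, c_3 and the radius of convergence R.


Let w = z − z₀, so z = z₀ + w.
Then 2 − z = 2 − (z₀ + w) = (2 − z₀) − w = 7 − w.
f(z) = 1/(7 − w)^2 = (1/(7)^2) · (1 − w/(7))^{−2}.
By the binomial series (1−u)^{−2} = Σ_{n≥0} C(n+1, 1) u^n for |u|<1, with u = w/(7):
  c_n = C(n+1, 1) / (7)^(n+2).
  c_0 = 1/(7)^2 = 1/49.
  c_1 = 2/(7)^3 = 2/343.
  c_2 = 3/(7)^4 = 3/2401.
  c_3 = 4/(7)^5 = 4/16807.
The series is valid for |w/d| < 1, i.e. |z − z₀| < |d|.
Radius of convergence: R = |2 − z₀| = |7| = 7 (distance from z₀ to the singularity z = 2).

c_0 = 1/49, c_1 = 2/343, c_2 = 3/2401, c_3 = 4/16807; R = 7.


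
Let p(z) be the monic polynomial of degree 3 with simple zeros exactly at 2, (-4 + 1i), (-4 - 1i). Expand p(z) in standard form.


The polynomial is p(z) = ∏_{α ∈ S} (z − α), where S = {2, (-4 + 1i), (-4 - 1i)}.
Expanding the product yields: p(z) = z^3 + 6·z^2 + z -34.
Note conjugate pairs combine to real quadratics: (z − (-4+1i))(z − (-4−1i)) = z² + 8z + 17.
The resulting polynomial has degree 3 and real coefficients as required.

p(z) = z^3 + 6·z^2 + z -34.


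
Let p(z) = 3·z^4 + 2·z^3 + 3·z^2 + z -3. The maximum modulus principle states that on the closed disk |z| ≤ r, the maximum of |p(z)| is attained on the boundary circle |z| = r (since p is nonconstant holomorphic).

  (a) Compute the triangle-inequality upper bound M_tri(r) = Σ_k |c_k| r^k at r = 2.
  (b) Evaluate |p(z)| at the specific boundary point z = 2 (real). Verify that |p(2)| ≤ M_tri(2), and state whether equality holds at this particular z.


Coefficients: c_0 = -3, c_1 = 1, c_2 = 3, c_3 = 2, c_4 = 3. Radius r = 2.
Part (a). Triangle bound: M_tri(r) = Σ_k |c_k| r^k
  = |-3|·2^0 + |1|·2^1 + |3|·2^2 + |2|·2^3 + |3|·2^4
  = 3 + 2 + 12 + 16 + 48 = 81.
This bounds M(r) := max_{|z|=r} |p(z)| from above; equality holds iff all terms c_k z^k can be made to align in phase at a single z on |z|=r.
Part (b). At z = 2 (real, on the circle |z| = r):
  p(2) = (-3)·2^0 + (1)·2^1 + (3)·2^2 + (2)·2^3 + (3)·2^4 = 75.
  |p(2)| = 75.
Check: |p(2)| = 75 ≤ 81 = M_tri(2). ✓ Equality does not hold at z = 2 (the coefficients have mixed signs, so the terms do not all align in phase there).

M_tri(2) = 81; |p(2)| = 75; equality at z=2: no.


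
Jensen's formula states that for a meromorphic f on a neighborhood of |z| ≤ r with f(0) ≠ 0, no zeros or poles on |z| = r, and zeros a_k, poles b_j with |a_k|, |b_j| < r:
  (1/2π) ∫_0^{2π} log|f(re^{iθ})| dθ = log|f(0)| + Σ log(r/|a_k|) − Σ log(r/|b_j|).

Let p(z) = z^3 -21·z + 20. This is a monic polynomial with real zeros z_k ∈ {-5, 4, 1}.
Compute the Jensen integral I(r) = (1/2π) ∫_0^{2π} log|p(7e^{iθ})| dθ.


Zeros: -5, 1, 4; r = 7.
Inside |z| < r: -5, 1, 4. Outside (|z| ≥ r): ∅.
p(0) = 20, so log|p(0)| = log(20) = 2.9957.
Apply Jensen: I(r) = log|p(0)| + Σ_k log(r/|z_k|), summed over zeros inside |z| < r.
  log(r/|z_k|) for z_k = -5: log(7/5) = 0.3365
  log(r/|z_k|) for z_k = 4: log(7/4) = 0.5596
  log(r/|z_k|) for z_k = 1: log(7/1) = 1.9459
Sum over inside zeros: 2.8420.
I(r) = log|p(0)| + (inside sum) = 2.9957 + 2.8420 = 5.8377.
Closed form (all zeros inside, monic): I(r) = n·log(r) = 3·log(7) = 5.8377. ✓

I(r) ≈ 5.8377.


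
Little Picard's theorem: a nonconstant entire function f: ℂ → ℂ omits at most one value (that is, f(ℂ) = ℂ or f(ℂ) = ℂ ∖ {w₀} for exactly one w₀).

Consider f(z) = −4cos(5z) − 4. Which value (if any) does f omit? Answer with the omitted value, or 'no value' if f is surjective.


Little Picard bounds the complement of f(ℂ) to at most one point.
cos is entire and surjective onto ℂ: for every w ∈ ℂ, cos(ζ) = w has a solution ζ ∈ ℂ (e.g., via the complex inverse arccos). With ζ = 5z this gives z = ζ/(5). Then -4·cos(5z) takes every value in -4·ℂ = ℂ, and adding -4 is a bijection of ℂ. So f is surjective and omits no value. (Note: only on the real line is cos bounded by [−1, 1].)

Omitted value: no value.


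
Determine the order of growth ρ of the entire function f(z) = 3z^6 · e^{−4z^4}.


M(r) = max_{|z|=r} |3|·|z|^6·|e^{−4z^4}| = 3·r^6 · e^{4r^4} (the factors attain their maxima compatibly on |z|=r). Then log M(r) = log 3 + 6·log r + 4r^4, dominated by the last term, so log log M(r) ~ 4·log r. The polynomial factor 3z^6 contributes only a log r term and does not affect the order. ρ = 4.
Therefore ρ = 4.

Order ρ = 4.


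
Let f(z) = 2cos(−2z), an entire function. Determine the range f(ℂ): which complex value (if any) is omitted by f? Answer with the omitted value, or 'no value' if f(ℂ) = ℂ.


Little Picard bounds the complement of f(ℂ) to at most one point.
cos is entire and surjective onto ℂ: for every w ∈ ℂ, cos(ζ) = w has a solution ζ ∈ ℂ (e.g., via the complex inverse arccos). With ζ = −2z this gives z = ζ/(-2). Then 2·cos(−2z) takes every value in 2·ℂ = ℂ, and adding 0 is a bijection of ℂ. So f is surjective and omits no value. (Note: only on the real line is cos bounded by [−1, 1].)

Omitted value: no value.


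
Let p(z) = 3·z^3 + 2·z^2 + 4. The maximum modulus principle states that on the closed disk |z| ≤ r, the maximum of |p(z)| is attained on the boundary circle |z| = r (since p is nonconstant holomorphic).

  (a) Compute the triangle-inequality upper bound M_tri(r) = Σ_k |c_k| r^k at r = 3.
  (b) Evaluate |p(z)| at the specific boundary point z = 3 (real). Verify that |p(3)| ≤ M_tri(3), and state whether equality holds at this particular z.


Coefficients: c_0 = 4, c_1 = 0, c_2 = 2, c_3 = 3. Radius r = 3.
Part (a). Triangle bound: M_tri(r) = Σ_k |c_k| r^k
  = |4|·3^0 + |0|·3^1 + |2|·3^2 + |3|·3^3
  = 4 + 0 + 18 + 81 = 103.
This bounds M(r) := max_{|z|=r} |p(z)| from above; equality holds iff all terms c_k z^k can be made to align in phase at a single z on |z|=r.
Part (b). At z = 3 (real, on the circle |z| = r):
  p(3) = (4)·3^0 + (0)·3^1 + (2)·3^2 + (3)·3^3 = 103.
  |p(3)| = 103.
Since all nonzero coefficients share the same sign, |p(3)| = 103 = M_tri(3); the triangle bound is attained at z = 3, so in fact M(r) = 103.

M_tri(3) = 103; |p(3)| = 103; equality at z=3: yes.


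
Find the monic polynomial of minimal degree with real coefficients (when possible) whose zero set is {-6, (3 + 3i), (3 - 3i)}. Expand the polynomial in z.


The polynomial is p(z) = ∏_{α ∈ S} (z − α), where S = {-6, (3 + 3i), (3 - 3i)}.
Expanding the product yields: p(z) = z^3 -18·z + 108.
Note conjugate pairs combine to real quadratics: (z − (3+3i))(z − (3−3i)) = z² − 6z + 18.
The resulting polynomial has degree 3 and real coefficients as required.

p(z) = z^3 -18·z + 108.


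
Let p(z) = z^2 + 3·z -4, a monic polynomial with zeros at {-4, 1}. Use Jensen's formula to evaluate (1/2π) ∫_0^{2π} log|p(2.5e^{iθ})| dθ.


Zeros: -4, 1; r = 2.5.
Inside |z| < r: 1. Outside (|z| ≥ r): -4.
p(0) = -4, so log|p(0)| = log(4) = 1.3863.
Apply Jensen: I(r) = log|p(0)| + Σ_k log(r/|z_k|), summed over zeros inside |z| < r.
  log(r/|z_k|) for z_k = 1: log(2.5/1) = 0.9163
  Outside zeros (-4) contribute nothing to the Jensen sum.
Sum over inside zeros: 0.9163.
I(r) = log|p(0)| + (inside sum) = 1.3863 + 0.9163 = 2.3026.
Note: since some zeros are outside |z| ≤ r, the simplified n·log(r) form does NOT apply — only the inside zeros contribute.

I(r) ≈ 2.3026.


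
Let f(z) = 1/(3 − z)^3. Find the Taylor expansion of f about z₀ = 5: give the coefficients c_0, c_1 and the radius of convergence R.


Let w = z − z₀, so z = z₀ + w.
Then 3 − z = 3 − (z₀ + w) = (3 − z₀) − w = -2 − w.
f(z) = 1/(-2 − w)^3 = (1/(-2)^3) · (1 − w/(-2))^{−3}.
By the binomial series (1−u)^{−3} = Σ_{n≥0} C(n+2, 2) u^n for |u|<1, with u = w/(-2):
  c_n = C(n+2, 2) / (-2)^(n+3).
  c_0 = 1/(-2)^3 = -1/8.
  c_1 = 3/(-2)^4 = 3/16.
The series is valid for |w/d| < 1, i.e. |z − z₀| < |d|.
Radius of convergence: R = |3 − z₀| = |-2| = 2 (distance from z₀ to the singularity z = 3).

c_0 = -1/8, c_1 = 3/16; R = 2.


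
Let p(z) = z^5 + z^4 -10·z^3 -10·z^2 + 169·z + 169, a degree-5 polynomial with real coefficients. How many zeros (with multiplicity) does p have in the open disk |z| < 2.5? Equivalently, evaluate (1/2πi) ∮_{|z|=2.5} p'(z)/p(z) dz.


The zeros of p are: -1, (-3 + 2i), (-3 - 2i), (3 + 2i), (3 - 2i).
Their magnitudes are: 1, 3.606, 3.606, 3.606, 3.606.
Zeros with |z| < R = 2.5: -1.
Count = 1.
By the argument principle, (1/2πi) ∮_{|z|=R} p'(z)/p(z) dz equals exactly this count.

Number of zeros inside |z| < 2.5: 1.
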